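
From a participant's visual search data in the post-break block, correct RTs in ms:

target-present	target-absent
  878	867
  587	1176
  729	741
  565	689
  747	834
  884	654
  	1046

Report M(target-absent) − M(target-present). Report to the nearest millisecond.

M(target-present) = 4390/6 = 731.667
M(target-absent) = 6007/7 = 858.143
Difference = 858.143 − 731.667 = 126.476 ms

126 ms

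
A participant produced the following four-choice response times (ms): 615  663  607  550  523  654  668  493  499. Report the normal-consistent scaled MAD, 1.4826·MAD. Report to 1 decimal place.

Sorted: 493, 499, 523, 550, 607, 615, 654, 663, 668 → median = 607
|x − 607| sorted: 0, 8, 47, 56, 57, 61, 84, 108, 114 → MAD = 57
Robust SD ≈ 1.4826 × 57 = 84.508

84.5 ms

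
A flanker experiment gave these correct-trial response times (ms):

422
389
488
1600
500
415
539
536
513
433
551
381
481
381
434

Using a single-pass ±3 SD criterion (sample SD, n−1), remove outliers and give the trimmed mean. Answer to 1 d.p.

n = 15, ΣRT = 8063, M = 537.533
Σ(x−M)² = 1257757.73; s = √(1257757.73/14) = 299.733
Cutoffs: 537.533 ± 3·299.733 → [-361.7, 1436.7]
Outside: 1600 → excluded.
Retained (n=14): Σ = 6463, mean = 6463/14 = 461.643

461.6 ms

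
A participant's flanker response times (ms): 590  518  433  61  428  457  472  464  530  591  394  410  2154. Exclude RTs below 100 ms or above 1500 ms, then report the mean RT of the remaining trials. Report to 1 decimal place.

480.6 ms

Excluded: 61, 2154
Retained (n=11): Σ = 5287
Mean = 5287/11 = 480.6364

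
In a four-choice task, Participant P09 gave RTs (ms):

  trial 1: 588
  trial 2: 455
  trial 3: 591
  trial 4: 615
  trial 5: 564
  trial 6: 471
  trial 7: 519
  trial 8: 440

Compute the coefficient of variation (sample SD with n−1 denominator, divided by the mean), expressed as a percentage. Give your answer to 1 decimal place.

12.9%

n = 8, Σ = 4243, M = 530.3750
Σ(x−M)² = 32791.875; s = √(32791.875/7) = 68.4438
CV = 68.4438 / 530.3750 = 0.12905 = 12.905%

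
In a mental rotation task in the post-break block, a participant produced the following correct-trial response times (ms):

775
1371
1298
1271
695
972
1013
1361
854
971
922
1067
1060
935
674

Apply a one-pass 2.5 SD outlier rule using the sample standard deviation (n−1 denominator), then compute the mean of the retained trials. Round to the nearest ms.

n = 15, ΣRT = 15239, M = 1015.933
Σ(x−M)² = 717832.93; s = √(717832.93/14) = 226.437
Cutoffs: 1015.933 ± 2.5·226.437 → [449.8, 1582.0]
No RTs fall outside the cutoffs; all 15 retained. Mean = 15239/15 = 1015.933

1016 ms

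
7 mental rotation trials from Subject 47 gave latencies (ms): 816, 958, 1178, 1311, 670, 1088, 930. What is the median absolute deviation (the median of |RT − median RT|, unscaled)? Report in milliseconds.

Sorted: 670, 816, 930, 958, 1088, 1178, 1311 → median = 958
|x − 958|: 142, 0, 220, 353, 288, 130, 28
Sorted deviations: 0, 28, 130, 142, 220, 288, 353 → MAD = 142

142 ms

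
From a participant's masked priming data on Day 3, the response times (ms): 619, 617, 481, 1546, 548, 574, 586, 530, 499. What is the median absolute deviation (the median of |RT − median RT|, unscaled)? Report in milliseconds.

44 ms

Sorted: 481, 499, 530, 548, 574, 586, 617, 619, 1546 → median = 574
|x − 574|: 45, 43, 93, 972, 26, 0, 12, 44, 75
Sorted deviations: 0, 12, 26, 43, 44, 45, 75, 93, 972 → MAD = 44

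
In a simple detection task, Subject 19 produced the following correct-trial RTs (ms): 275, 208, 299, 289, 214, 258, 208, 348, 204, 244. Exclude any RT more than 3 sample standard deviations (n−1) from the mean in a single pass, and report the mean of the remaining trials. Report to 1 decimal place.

n = 10, ΣRT = 2547, M = 254.700
Σ(x−M)² = 20970.10; s = √(20970.10/9) = 48.270
Cutoffs: 254.700 ± 3·48.270 → [109.9, 399.5]
No RTs fall outside the cutoffs; all 10 retained. Mean = 2547/10 = 254.700

254.7 ms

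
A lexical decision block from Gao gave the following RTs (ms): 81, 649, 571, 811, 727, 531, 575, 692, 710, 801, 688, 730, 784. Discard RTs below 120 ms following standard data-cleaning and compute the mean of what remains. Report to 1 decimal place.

689.1 ms

Excluded: 81
Retained (n=12): Σ = 8269
Mean = 8269/12 = 689.0833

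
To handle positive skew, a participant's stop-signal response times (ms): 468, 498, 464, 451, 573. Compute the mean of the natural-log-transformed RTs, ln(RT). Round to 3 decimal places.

ln(RT): 6.1485, 6.2106, 6.1399, 6.1115, 6.3509
Σ ln(RT) = 30.9613
Mean = 30.9613/5 = 6.19226

6.192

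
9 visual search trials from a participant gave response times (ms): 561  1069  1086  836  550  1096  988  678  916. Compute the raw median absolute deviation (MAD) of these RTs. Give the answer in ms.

Sorted: 550, 561, 678, 836, 916, 988, 1069, 1086, 1096 → median = 916
|x − 916|: 355, 153, 170, 80, 366, 180, 72, 238, 0
Sorted deviations: 0, 72, 80, 153, 170, 180, 238, 355, 366 → MAD = 170

170 ms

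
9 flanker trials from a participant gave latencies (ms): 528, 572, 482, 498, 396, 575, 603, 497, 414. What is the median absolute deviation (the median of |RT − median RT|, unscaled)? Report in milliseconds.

Sorted: 396, 414, 482, 497, 498, 528, 572, 575, 603 → median = 498
|x − 498|: 30, 74, 16, 0, 102, 77, 105, 1, 84
Sorted deviations: 0, 1, 16, 30, 74, 77, 84, 102, 105 → MAD = 74

74 ms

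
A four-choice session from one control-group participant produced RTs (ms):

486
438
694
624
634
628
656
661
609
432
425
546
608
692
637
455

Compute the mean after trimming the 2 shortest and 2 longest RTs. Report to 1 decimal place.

Sorted: 425, 432, 438, 455, 486, 546, 608, 609, 624, 628, 634, 637, 656, 661, 692, 694
Drop lowest 2 (425, 432) and highest 2 (692, 694)
Remaining (n=12): Σ = 6982, mean = 6982/12 = 581.833

581.8 ms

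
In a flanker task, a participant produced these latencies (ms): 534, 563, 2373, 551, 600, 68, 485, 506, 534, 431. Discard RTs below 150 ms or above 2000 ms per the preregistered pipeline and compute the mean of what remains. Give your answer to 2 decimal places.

525.50 ms

Excluded: 68, 2373
Retained (n=8): Σ = 4204
Mean = 4204/8 = 525.5000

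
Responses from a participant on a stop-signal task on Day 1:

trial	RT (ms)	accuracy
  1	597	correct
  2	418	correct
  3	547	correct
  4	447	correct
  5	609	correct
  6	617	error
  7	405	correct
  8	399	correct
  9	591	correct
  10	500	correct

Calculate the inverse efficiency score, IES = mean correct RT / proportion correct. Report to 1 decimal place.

Correct trials (n=9): 597, 418, 547, 447, 609, 405, 399, 591, 500
Mean correct RT = 4513/9 = 501.4444 ms
Proportion correct = 9/10
IES = 501.4444 / (9/10) = 557.160 ms

557.2 ms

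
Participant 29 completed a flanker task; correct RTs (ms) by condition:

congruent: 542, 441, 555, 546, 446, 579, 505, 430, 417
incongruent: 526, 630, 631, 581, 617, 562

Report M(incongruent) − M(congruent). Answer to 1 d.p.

95.5 ms

M(congruent) = 4461/9 = 495.667
M(incongruent) = 3547/6 = 591.167
Difference = 591.167 − 495.667 = 95.500 ms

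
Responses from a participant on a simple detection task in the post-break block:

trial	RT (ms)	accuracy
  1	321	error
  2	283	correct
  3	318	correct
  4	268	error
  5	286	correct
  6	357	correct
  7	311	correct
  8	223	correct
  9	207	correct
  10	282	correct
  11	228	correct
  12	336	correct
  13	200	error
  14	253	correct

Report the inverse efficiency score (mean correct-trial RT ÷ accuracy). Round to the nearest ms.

357 ms

Correct trials (n=11): 283, 318, 286, 357, 311, 223, 207, 282, 228, 336, 253
Mean correct RT = 3084/11 = 280.3636 ms
Proportion correct = 11/14
IES = 280.3636 / (11/14) = 356.826 ms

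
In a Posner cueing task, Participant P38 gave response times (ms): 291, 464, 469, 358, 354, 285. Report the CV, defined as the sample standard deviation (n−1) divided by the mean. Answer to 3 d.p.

n = 6, Σ = 2221, M = 370.1667
Σ(x−M)² = 32502.833; s = √(32502.833/5) = 80.6261
CV = 80.6261 / 370.1667 = 0.21781

0.218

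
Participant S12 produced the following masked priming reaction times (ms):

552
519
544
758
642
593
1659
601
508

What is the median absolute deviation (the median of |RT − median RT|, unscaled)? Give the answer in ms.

49 ms

Sorted: 508, 519, 544, 552, 593, 601, 642, 758, 1659 → median = 593
|x − 593|: 41, 74, 49, 165, 49, 0, 1066, 8, 85
Sorted deviations: 0, 8, 41, 49, 49, 74, 85, 165, 1066 → MAD = 49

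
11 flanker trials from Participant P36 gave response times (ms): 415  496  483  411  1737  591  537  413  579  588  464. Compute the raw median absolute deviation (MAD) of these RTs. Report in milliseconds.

83 ms

Sorted: 411, 413, 415, 464, 483, 496, 537, 579, 588, 591, 1737 → median = 496
|x − 496|: 81, 0, 13, 85, 1241, 95, 41, 83, 83, 92, 32
Sorted deviations: 0, 13, 32, 41, 81, 83, 83, 85, 92, 95, 1241 → MAD = 83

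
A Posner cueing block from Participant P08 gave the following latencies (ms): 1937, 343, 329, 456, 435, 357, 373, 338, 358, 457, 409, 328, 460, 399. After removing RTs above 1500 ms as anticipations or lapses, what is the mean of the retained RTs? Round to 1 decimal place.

Excluded: 1937
Retained (n=13): Σ = 5042
Mean = 5042/13 = 387.8462

387.8 ms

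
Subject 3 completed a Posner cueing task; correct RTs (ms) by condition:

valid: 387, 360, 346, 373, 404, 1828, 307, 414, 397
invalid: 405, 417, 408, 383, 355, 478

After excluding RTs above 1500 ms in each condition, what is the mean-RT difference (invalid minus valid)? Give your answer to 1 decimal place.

34.2 ms

valid: exclude 1828
M(valid) = 2988/8 = 373.500
M(invalid) = 2446/6 = 407.667
Difference = 407.667 − 373.500 = 34.167 ms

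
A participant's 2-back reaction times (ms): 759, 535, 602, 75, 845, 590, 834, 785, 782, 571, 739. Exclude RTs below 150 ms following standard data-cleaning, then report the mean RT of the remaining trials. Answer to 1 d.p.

704.2 ms

Excluded: 75
Retained (n=10): Σ = 7042
Mean = 7042/10 = 704.2000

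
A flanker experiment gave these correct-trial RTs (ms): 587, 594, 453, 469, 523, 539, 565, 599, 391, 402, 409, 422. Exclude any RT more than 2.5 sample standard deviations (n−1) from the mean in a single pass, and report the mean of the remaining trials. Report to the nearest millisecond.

496 ms

n = 12, ΣRT = 5953, M = 496.083
Σ(x−M)² = 71316.92; s = √(71316.92/11) = 80.519
Cutoffs: 496.083 ± 2.5·80.519 → [294.8, 697.4]
No RTs fall outside the cutoffs; all 12 retained. Mean = 5953/12 = 496.083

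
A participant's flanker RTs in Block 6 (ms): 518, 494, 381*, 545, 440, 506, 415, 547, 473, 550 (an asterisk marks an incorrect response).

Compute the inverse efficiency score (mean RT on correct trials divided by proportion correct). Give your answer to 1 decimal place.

Correct trials (n=9): 518, 494, 545, 440, 506, 415, 547, 473, 550
Mean correct RT = 4488/9 = 498.6667 ms
Proportion correct = 9/10
IES = 498.6667 / (9/10) = 554.074 ms

554.1 ms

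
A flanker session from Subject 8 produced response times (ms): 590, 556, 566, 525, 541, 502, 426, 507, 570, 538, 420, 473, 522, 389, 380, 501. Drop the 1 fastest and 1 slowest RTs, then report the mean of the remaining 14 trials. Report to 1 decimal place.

502.6 ms

Sorted: 380, 389, 420, 426, 473, 501, 502, 507, 522, 525, 538, 541, 556, 566, 570, 590
Drop lowest 1 (380) and highest 1 (590)
Remaining (n=14): Σ = 7036, mean = 7036/14 = 502.571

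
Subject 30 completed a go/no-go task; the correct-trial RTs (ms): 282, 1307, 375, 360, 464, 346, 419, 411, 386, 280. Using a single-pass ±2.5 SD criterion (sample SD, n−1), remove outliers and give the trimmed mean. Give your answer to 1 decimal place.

n = 10, ΣRT = 4630, M = 463.000
Σ(x−M)² = 821198.00; s = √(821198.00/9) = 302.067
Cutoffs: 463.000 ± 2.5·302.067 → [-292.2, 1218.2]
Outside: 1307 → excluded.
Retained (n=9): Σ = 3323, mean = 3323/9 = 369.222

369.2 ms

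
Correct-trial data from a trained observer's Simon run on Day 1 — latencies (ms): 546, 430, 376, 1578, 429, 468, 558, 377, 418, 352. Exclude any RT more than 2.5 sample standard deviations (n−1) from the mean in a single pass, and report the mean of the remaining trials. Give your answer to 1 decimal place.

n = 10, ΣRT = 5532, M = 553.200
Σ(x−M)² = 1209359.60; s = √(1209359.60/9) = 366.570
Cutoffs: 553.200 ± 2.5·366.570 → [-363.2, 1469.6]
Outside: 1578 → excluded.
Retained (n=9): Σ = 3954, mean = 3954/9 = 439.333

439.3 ms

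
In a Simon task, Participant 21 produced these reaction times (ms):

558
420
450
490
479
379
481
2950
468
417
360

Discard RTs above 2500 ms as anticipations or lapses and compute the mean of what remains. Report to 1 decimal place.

Excluded: 2950
Retained (n=10): Σ = 4502
Mean = 4502/10 = 450.2000

450.2 ms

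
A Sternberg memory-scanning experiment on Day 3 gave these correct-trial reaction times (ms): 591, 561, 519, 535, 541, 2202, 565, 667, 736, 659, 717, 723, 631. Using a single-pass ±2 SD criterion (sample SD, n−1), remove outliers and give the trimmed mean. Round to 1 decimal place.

n = 13, ΣRT = 9647, M = 742.077
Σ(x−M)² = 2377326.92; s = √(2377326.92/12) = 445.096
Cutoffs: 742.077 ± 2·445.096 → [-148.1, 1632.3]
Outside: 2202 → excluded.
Retained (n=12): Σ = 7445, mean = 7445/12 = 620.417

620.4 ms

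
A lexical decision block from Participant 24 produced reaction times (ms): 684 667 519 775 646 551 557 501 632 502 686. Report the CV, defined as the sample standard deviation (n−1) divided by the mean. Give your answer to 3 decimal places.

n = 11, Σ = 6720, M = 610.9091
Σ(x−M)² = 81612.909; s = √(81612.909/10) = 90.3399
CV = 90.3399 / 610.9091 = 0.14788

0.148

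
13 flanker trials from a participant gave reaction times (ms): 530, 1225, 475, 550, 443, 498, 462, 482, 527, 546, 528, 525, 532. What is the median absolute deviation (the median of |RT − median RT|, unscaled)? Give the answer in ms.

23 ms

Sorted: 443, 462, 475, 482, 498, 525, 527, 528, 530, 532, 546, 550, 1225 → median = 527
|x − 527|: 3, 698, 52, 23, 84, 29, 65, 45, 0, 19, 1, 2, 5
Sorted deviations: 0, 1, 2, 3, 5, 19, 23, 29, 45, 52, 65, 84, 698 → MAD = 23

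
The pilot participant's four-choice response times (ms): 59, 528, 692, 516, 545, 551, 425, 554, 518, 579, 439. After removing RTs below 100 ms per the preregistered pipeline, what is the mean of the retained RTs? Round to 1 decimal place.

Excluded: 59
Retained (n=10): Σ = 5347
Mean = 5347/10 = 534.7000

534.7 ms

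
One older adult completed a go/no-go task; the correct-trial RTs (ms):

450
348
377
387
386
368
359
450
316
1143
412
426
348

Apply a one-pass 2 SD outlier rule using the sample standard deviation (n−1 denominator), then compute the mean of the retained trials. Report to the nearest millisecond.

386 ms

n = 13, ΣRT = 5770, M = 443.846
Σ(x−M)² = 548939.69; s = √(548939.69/12) = 213.881
Cutoffs: 443.846 ± 2·213.881 → [16.1, 871.6]
Outside: 1143 → excluded.
Retained (n=12): Σ = 4627, mean = 4627/12 = 385.583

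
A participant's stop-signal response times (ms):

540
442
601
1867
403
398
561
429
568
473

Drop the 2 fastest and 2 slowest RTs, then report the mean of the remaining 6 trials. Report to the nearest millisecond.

502 ms

Sorted: 398, 403, 429, 442, 473, 540, 561, 568, 601, 1867
Drop lowest 2 (398, 403) and highest 2 (601, 1867)
Remaining (n=6): Σ = 3013, mean = 3013/6 = 502.167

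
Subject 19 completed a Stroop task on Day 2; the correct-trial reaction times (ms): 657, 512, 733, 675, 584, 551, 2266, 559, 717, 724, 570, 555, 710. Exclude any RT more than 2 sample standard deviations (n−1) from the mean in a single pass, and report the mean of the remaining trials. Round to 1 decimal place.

628.9 ms

n = 13, ΣRT = 9813, M = 754.846
Σ(x−M)² = 2546585.69; s = √(2546585.69/12) = 460.669
Cutoffs: 754.846 ± 2·460.669 → [-166.5, 1676.2]
Outside: 2266 → excluded.
Retained (n=12): Σ = 7547, mean = 7547/12 = 628.917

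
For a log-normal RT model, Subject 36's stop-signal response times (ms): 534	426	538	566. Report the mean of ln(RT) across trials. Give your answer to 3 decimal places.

ln(RT): 6.2804, 6.0544, 6.2879, 6.3386
Σ ln(RT) = 24.9613
Mean = 24.9613/4 = 6.24032

6.240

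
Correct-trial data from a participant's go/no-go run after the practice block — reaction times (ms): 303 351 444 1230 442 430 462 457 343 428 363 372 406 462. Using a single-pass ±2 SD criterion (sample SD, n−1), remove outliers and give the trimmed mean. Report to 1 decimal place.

404.8 ms

n = 14, ΣRT = 6493, M = 463.786
Σ(x−M)² = 665508.36; s = √(665508.36/13) = 226.259
Cutoffs: 463.786 ± 2·226.259 → [11.3, 916.3]
Outside: 1230 → excluded.
Retained (n=13): Σ = 5263, mean = 5263/13 = 404.846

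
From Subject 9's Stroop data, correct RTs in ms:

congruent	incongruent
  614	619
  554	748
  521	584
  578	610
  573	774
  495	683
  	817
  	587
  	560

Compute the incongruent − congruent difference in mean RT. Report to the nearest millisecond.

M(congruent) = 3335/6 = 555.833
M(incongruent) = 5982/9 = 664.667
Difference = 664.667 − 555.833 = 108.833 ms

109 ms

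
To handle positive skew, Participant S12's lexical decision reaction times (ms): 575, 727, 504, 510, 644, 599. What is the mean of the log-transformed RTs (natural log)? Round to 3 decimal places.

ln(RT): 6.3544, 6.5889, 6.2226, 6.2344, 6.4677, 6.3953
Σ ln(RT) = 38.2632
Mean = 38.2632/6 = 6.37721

6.377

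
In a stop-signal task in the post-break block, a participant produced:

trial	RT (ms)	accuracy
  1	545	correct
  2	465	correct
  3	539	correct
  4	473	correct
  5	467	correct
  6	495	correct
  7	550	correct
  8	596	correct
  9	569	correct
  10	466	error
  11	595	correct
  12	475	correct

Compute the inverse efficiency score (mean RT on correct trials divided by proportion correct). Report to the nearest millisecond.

572 ms

Correct trials (n=11): 545, 465, 539, 473, 467, 495, 550, 596, 569, 595, 475
Mean correct RT = 5769/11 = 524.4545 ms
Proportion correct = 11/12
IES = 524.4545 / (11/12) = 572.132 ms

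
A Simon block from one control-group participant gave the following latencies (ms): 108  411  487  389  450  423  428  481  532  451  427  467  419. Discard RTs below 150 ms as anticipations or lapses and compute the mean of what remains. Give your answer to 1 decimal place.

447.1 ms

Excluded: 108
Retained (n=12): Σ = 5365
Mean = 5365/12 = 447.0833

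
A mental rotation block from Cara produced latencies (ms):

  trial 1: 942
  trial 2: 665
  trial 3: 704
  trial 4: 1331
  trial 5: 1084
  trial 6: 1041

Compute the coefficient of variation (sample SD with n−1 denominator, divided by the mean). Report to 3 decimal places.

n = 6, Σ = 5767, M = 961.1667
Σ(x−M)² = 312454.833; s = √(312454.833/5) = 249.9819
CV = 249.9819 / 961.1667 = 0.26008

0.260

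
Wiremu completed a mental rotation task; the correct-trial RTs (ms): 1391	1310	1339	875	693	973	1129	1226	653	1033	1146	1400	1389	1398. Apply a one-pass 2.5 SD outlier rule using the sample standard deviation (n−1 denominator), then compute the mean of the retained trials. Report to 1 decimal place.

1139.6 ms

n = 14, ΣRT = 15955, M = 1139.643
Σ(x−M)² = 881759.21; s = √(881759.21/13) = 260.437
Cutoffs: 1139.643 ± 2.5·260.437 → [488.5, 1790.7]
No RTs fall outside the cutoffs; all 14 retained. Mean = 15955/14 = 1139.643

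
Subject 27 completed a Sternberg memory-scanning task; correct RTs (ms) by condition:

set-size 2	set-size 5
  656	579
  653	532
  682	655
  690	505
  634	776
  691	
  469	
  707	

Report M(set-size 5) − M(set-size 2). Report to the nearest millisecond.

-38 ms

M(set-size 2) = 5182/8 = 647.750
M(set-size 5) = 3047/5 = 609.400
Difference = 609.400 − 647.750 = -38.350 ms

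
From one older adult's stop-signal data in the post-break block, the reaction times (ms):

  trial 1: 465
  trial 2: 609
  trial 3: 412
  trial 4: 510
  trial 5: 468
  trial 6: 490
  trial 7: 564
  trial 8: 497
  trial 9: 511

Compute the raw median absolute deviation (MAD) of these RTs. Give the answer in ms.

Sorted: 412, 465, 468, 490, 497, 510, 511, 564, 609 → median = 497
|x − 497|: 32, 112, 85, 13, 29, 7, 67, 0, 14
Sorted deviations: 0, 7, 13, 14, 29, 32, 67, 85, 112 → MAD = 29

29 ms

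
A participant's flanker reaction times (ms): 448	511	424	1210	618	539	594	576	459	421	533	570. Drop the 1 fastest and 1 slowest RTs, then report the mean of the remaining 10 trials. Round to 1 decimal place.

Sorted: 421, 424, 448, 459, 511, 533, 539, 570, 576, 594, 618, 1210
Drop lowest 1 (421) and highest 1 (1210)
Remaining (n=10): Σ = 5272, mean = 5272/10 = 527.200

527.2 ms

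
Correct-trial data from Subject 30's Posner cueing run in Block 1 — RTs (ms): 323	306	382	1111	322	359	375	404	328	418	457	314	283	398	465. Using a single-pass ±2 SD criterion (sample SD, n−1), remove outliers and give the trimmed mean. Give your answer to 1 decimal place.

n = 15, ΣRT = 6245, M = 416.333
Σ(x−M)² = 559085.33; s = √(559085.33/14) = 199.837
Cutoffs: 416.333 ± 2·199.837 → [16.7, 816.0]
Outside: 1111 → excluded.
Retained (n=14): Σ = 5134, mean = 5134/14 = 366.714

366.7 ms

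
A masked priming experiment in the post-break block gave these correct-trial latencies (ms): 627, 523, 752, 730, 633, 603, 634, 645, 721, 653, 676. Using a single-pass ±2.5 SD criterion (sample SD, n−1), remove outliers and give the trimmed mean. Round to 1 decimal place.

654.3 ms

n = 11, ΣRT = 7197, M = 654.273
Σ(x−M)² = 41766.18; s = √(41766.18/10) = 64.627
Cutoffs: 654.273 ± 2.5·64.627 → [492.7, 815.8]
No RTs fall outside the cutoffs; all 11 retained. Mean = 7197/11 = 654.273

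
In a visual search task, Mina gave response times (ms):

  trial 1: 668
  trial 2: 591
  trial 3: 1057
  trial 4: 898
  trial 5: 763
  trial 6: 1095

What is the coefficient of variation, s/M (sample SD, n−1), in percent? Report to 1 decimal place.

24.4%

n = 6, Σ = 5072, M = 845.3333
Σ(x−M)² = 212821.333; s = √(212821.333/5) = 206.3111
CV = 206.3111 / 845.3333 = 0.24406 = 24.406%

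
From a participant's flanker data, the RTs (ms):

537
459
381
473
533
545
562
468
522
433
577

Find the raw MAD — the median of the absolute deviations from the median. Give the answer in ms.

Sorted: 381, 433, 459, 468, 473, 522, 533, 537, 545, 562, 577 → median = 522
|x − 522|: 15, 63, 141, 49, 11, 23, 40, 54, 0, 89, 55
Sorted deviations: 0, 11, 15, 23, 40, 49, 54, 55, 63, 89, 141 → MAD = 49

49 ms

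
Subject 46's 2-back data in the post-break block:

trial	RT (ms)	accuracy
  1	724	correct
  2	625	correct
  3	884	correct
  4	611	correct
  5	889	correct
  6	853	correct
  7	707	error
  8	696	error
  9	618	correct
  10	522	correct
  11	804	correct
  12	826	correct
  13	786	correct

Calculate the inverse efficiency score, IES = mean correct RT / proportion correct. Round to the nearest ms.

Correct trials (n=11): 724, 625, 884, 611, 889, 853, 618, 522, 804, 826, 786
Mean correct RT = 8142/11 = 740.1818 ms
Proportion correct = 11/13
IES = 740.1818 / (11/13) = 874.760 ms

875 ms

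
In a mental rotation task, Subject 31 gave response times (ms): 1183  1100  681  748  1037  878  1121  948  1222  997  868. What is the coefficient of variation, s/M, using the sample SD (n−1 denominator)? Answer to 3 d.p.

n = 11, Σ = 10783, M = 980.2727
Σ(x−M)² = 304788.182; s = √(304788.182/10) = 174.5818
CV = 174.5818 / 980.2727 = 0.17810

0.178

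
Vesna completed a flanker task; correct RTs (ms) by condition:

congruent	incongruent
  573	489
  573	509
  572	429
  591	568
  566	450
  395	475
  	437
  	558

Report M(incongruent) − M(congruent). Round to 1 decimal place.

-55.6 ms

M(congruent) = 3270/6 = 545.000
M(incongruent) = 3915/8 = 489.375
Difference = 489.375 − 545.000 = -55.625 ms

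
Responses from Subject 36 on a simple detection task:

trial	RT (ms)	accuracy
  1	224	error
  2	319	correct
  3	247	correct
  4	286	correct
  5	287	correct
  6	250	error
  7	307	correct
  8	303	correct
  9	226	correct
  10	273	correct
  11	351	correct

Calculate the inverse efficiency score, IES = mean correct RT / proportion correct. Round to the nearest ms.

353 ms

Correct trials (n=9): 319, 247, 286, 287, 307, 303, 226, 273, 351
Mean correct RT = 2599/9 = 288.7778 ms
Proportion correct = 9/11
IES = 288.7778 / (9/11) = 352.951 ms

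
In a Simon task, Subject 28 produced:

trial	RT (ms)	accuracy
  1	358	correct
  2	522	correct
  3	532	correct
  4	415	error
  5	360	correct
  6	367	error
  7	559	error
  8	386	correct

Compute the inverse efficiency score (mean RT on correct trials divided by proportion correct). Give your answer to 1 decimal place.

Correct trials (n=5): 358, 522, 532, 360, 386
Mean correct RT = 2158/5 = 431.6000 ms
Proportion correct = 5/8
IES = 431.6000 / (5/8) = 690.560 ms

690.6 ms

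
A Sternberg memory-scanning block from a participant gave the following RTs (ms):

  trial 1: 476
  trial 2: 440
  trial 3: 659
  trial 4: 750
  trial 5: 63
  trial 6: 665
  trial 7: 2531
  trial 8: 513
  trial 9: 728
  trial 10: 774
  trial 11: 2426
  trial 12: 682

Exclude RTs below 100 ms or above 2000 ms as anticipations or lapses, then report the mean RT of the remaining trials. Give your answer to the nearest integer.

632 ms

Excluded: 63, 2426, 2531
Retained (n=9): Σ = 5687
Mean = 5687/9 = 631.8889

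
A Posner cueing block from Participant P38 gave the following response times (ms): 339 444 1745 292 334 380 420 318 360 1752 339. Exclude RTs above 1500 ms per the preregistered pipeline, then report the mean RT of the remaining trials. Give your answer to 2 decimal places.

Excluded: 1745, 1752
Retained (n=9): Σ = 3226
Mean = 3226/9 = 358.4444

358.44 ms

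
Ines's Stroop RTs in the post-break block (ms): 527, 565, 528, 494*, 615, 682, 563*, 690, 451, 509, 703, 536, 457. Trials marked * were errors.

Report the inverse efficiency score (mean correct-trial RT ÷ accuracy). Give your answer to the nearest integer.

Correct trials (n=11): 527, 565, 528, 615, 682, 690, 451, 509, 703, 536, 457
Mean correct RT = 6263/11 = 569.3636 ms
Proportion correct = 11/13
IES = 569.3636 / (11/13) = 672.884 ms

673 ms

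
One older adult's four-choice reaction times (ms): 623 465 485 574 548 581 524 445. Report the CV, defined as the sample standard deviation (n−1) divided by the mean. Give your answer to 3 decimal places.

0.117

n = 8, Σ = 4245, M = 530.6250
Σ(x−M)² = 27017.875; s = √(27017.875/7) = 62.1265
CV = 62.1265 / 530.6250 = 0.11708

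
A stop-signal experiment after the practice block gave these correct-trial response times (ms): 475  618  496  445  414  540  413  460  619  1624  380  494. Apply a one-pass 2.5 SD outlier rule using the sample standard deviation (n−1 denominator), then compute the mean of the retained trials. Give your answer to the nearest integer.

487 ms

n = 12, ΣRT = 6978, M = 581.500
Σ(x−M)² = 1248021.00; s = √(1248021.00/11) = 336.833
Cutoffs: 581.500 ± 2.5·336.833 → [-260.6, 1423.6]
Outside: 1624 → excluded.
Retained (n=11): Σ = 5354, mean = 5354/11 = 486.727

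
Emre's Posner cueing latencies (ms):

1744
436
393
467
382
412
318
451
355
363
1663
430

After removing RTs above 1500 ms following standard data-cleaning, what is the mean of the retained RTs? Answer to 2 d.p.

Excluded: 1663, 1744
Retained (n=10): Σ = 4007
Mean = 4007/10 = 400.7000

400.70 ms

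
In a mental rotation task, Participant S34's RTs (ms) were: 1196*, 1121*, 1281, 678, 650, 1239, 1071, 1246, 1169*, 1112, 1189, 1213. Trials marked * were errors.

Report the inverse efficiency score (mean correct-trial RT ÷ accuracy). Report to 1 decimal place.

Correct trials (n=9): 1281, 678, 650, 1239, 1071, 1246, 1112, 1189, 1213
Mean correct RT = 9679/9 = 1075.4444 ms
Proportion correct = 9/12
IES = 1075.4444 / (9/12) = 1433.926 ms

1433.9 ms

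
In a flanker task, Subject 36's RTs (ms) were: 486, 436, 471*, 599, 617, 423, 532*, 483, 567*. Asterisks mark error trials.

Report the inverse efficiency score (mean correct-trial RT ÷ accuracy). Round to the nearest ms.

Correct trials (n=6): 486, 436, 599, 617, 423, 483
Mean correct RT = 3044/6 = 507.3333 ms
Proportion correct = 6/9
IES = 507.3333 / (6/9) = 761.000 ms

761 ms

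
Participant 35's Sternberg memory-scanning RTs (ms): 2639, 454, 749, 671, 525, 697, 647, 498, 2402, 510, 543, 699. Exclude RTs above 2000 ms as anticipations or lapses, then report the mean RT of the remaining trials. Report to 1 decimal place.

599.3 ms

Excluded: 2402, 2639
Retained (n=10): Σ = 5993
Mean = 5993/10 = 599.3000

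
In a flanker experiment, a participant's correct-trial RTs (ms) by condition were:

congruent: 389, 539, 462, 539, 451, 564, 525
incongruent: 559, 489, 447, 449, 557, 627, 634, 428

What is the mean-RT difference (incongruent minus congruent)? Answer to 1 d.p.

28.2 ms

M(congruent) = 3469/7 = 495.571
M(incongruent) = 4190/8 = 523.750
Difference = 523.750 − 495.571 = 28.179 ms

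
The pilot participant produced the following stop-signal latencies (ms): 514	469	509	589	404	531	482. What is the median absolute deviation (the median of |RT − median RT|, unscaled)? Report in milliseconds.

Sorted: 404, 469, 482, 509, 514, 531, 589 → median = 509
|x − 509|: 5, 40, 0, 80, 105, 22, 27
Sorted deviations: 0, 5, 22, 27, 40, 80, 105 → MAD = 27

27 ms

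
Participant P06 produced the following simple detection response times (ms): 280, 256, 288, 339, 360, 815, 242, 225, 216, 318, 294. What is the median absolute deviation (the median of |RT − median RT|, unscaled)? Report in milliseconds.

46 ms

Sorted: 216, 225, 242, 256, 280, 288, 294, 318, 339, 360, 815 → median = 288
|x − 288|: 8, 32, 0, 51, 72, 527, 46, 63, 72, 30, 6
Sorted deviations: 0, 6, 8, 30, 32, 46, 51, 63, 72, 72, 527 → MAD = 46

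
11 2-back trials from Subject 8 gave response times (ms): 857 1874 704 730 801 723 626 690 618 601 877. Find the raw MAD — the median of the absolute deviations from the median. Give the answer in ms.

97 ms

Sorted: 601, 618, 626, 690, 704, 723, 730, 801, 857, 877, 1874 → median = 723
|x − 723|: 134, 1151, 19, 7, 78, 0, 97, 33, 105, 122, 154
Sorted deviations: 0, 7, 19, 33, 78, 97, 105, 122, 134, 154, 1151 → MAD = 97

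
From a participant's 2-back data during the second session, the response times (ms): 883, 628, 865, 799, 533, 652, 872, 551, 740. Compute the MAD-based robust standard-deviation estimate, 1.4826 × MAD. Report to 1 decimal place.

185.3 ms

Sorted: 533, 551, 628, 652, 740, 799, 865, 872, 883 → median = 740
|x − 740| sorted: 0, 59, 88, 112, 125, 132, 143, 189, 207 → MAD = 125
Robust SD ≈ 1.4826 × 125 = 185.325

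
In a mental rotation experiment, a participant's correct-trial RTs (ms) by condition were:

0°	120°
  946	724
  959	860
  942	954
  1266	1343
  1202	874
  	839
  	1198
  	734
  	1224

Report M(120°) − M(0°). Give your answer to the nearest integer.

M(0°) = 5315/5 = 1063.000
M(120°) = 8750/9 = 972.222
Difference = 972.222 − 1063.000 = -90.778 ms

-91 ms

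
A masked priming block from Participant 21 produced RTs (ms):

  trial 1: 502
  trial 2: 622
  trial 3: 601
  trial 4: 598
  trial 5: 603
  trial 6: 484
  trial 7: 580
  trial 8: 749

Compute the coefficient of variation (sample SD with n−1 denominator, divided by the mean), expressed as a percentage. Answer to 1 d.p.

13.6%

n = 8, Σ = 4739, M = 592.3750
Σ(x−M)² = 45693.875; s = √(45693.875/7) = 80.7942
CV = 80.7942 / 592.3750 = 0.13639 = 13.639%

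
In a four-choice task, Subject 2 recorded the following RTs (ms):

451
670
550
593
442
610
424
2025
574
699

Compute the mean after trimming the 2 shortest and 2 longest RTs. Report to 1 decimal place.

574.7 ms

Sorted: 424, 442, 451, 550, 574, 593, 610, 670, 699, 2025
Drop lowest 2 (424, 442) and highest 2 (699, 2025)
Remaining (n=6): Σ = 3448, mean = 3448/6 = 574.667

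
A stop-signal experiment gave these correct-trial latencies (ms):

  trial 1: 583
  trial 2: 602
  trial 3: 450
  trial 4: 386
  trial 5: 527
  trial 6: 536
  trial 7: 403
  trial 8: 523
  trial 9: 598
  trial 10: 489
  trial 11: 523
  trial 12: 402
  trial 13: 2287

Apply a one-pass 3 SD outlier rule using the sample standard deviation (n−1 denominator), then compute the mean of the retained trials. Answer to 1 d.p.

n = 13, ΣRT = 8309, M = 639.154
Σ(x−M)² = 3006249.69; s = √(3006249.69/12) = 500.521
Cutoffs: 639.154 ± 3·500.521 → [-862.4, 2140.7]
Outside: 2287 → excluded.
Retained (n=12): Σ = 6022, mean = 6022/12 = 501.833

501.8 ms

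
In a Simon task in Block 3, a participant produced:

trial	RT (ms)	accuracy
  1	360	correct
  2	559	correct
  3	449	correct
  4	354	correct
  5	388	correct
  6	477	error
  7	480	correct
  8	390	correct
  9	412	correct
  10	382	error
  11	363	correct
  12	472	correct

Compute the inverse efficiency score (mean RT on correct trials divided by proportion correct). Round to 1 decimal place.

Correct trials (n=10): 360, 559, 449, 354, 388, 480, 390, 412, 363, 472
Mean correct RT = 4227/10 = 422.7000 ms
Proportion correct = 10/12
IES = 422.7000 / (10/12) = 507.240 ms

507.2 ms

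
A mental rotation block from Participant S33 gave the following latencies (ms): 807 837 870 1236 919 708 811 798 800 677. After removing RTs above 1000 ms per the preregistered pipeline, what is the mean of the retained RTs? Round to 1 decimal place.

803.0 ms

Excluded: 1236
Retained (n=9): Σ = 7227
Mean = 7227/9 = 803.0000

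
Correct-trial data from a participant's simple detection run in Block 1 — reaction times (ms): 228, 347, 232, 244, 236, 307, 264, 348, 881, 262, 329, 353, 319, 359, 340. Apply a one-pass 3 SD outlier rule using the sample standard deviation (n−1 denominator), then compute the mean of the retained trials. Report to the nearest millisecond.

n = 15, ΣRT = 5049, M = 336.600
Σ(x−M)² = 350901.60; s = √(350901.60/14) = 158.317
Cutoffs: 336.600 ± 3·158.317 → [-138.4, 811.6]
Outside: 881 → excluded.
Retained (n=14): Σ = 4168, mean = 4168/14 = 297.714

298 ms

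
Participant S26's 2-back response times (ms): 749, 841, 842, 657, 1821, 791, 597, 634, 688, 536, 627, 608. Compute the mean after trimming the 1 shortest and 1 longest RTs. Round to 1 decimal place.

703.4 ms

Sorted: 536, 597, 608, 627, 634, 657, 688, 749, 791, 841, 842, 1821
Drop lowest 1 (536) and highest 1 (1821)
Remaining (n=10): Σ = 7034, mean = 7034/10 = 703.400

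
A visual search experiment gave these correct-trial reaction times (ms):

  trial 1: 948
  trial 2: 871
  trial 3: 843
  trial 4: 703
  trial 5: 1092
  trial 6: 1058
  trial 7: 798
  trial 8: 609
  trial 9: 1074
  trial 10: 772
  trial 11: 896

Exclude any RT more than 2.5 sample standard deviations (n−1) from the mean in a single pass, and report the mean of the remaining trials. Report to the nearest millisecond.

879 ms

n = 11, ΣRT = 9664, M = 878.545
Σ(x−M)² = 243728.73; s = √(243728.73/10) = 156.118
Cutoffs: 878.545 ± 2.5·156.118 → [488.3, 1268.8]
No RTs fall outside the cutoffs; all 11 retained. Mean = 9664/11 = 878.545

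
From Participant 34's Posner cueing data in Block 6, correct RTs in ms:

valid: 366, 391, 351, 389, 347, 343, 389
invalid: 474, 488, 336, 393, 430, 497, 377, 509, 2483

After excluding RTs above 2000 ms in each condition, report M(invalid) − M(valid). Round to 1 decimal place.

invalid: exclude 2483
M(valid) = 2576/7 = 368.000
M(invalid) = 3504/8 = 438.000
Difference = 438.000 − 368.000 = 70.000 ms

70.0 ms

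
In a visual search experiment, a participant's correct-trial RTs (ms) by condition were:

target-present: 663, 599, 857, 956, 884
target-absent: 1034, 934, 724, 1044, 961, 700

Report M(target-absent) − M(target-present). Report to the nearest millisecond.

108 ms

M(target-present) = 3959/5 = 791.800
M(target-absent) = 5397/6 = 899.500
Difference = 899.500 − 791.800 = 107.700 ms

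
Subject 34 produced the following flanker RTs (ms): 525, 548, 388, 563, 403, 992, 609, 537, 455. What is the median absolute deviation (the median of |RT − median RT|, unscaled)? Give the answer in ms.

Sorted: 388, 403, 455, 525, 537, 548, 563, 609, 992 → median = 537
|x − 537|: 12, 11, 149, 26, 134, 455, 72, 0, 82
Sorted deviations: 0, 11, 12, 26, 72, 82, 134, 149, 455 → MAD = 72

72 ms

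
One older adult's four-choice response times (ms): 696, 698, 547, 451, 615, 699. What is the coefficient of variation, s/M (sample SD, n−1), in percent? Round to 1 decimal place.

n = 6, Σ = 3706, M = 617.6667
Σ(x−M)² = 51983.333; s = √(51983.333/5) = 101.9640
CV = 101.9640 / 617.6667 = 0.16508 = 16.508%

16.5%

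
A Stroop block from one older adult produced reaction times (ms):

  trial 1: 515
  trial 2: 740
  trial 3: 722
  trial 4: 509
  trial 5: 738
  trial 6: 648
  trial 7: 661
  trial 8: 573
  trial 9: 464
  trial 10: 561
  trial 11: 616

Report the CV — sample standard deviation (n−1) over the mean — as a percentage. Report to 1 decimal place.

n = 11, Σ = 6747, M = 613.3636
Σ(x−M)² = 94096.545; s = √(94096.545/10) = 97.0034
CV = 97.0034 / 613.3636 = 0.15815 = 15.815%

15.8%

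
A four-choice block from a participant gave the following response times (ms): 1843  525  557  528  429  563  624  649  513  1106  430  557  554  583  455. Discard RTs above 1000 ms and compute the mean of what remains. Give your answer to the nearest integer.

536 ms

Excluded: 1106, 1843
Retained (n=13): Σ = 6967
Mean = 6967/13 = 535.9231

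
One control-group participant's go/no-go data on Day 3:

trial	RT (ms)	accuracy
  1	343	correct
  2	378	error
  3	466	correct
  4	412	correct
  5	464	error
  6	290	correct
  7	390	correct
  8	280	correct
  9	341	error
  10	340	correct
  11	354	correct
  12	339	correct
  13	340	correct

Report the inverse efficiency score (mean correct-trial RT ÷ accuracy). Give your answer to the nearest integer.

462 ms

Correct trials (n=10): 343, 466, 412, 290, 390, 280, 340, 354, 339, 340
Mean correct RT = 3554/10 = 355.4000 ms
Proportion correct = 10/13
IES = 355.4000 / (10/13) = 462.020 ms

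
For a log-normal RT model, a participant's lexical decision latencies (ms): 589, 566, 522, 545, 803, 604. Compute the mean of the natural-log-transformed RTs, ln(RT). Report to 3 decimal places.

ln(RT): 6.3784, 6.3386, 6.2577, 6.3008, 6.6884, 6.4036
Σ ln(RT) = 38.3674
Mean = 38.3674/6 = 6.39457

6.395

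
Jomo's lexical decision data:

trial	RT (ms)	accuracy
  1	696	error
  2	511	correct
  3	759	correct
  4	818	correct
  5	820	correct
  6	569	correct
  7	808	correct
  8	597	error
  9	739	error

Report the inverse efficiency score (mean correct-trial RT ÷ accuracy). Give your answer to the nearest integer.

1071 ms

Correct trials (n=6): 511, 759, 818, 820, 569, 808
Mean correct RT = 4285/6 = 714.1667 ms
Proportion correct = 6/9
IES = 714.1667 / (6/9) = 1071.250 ms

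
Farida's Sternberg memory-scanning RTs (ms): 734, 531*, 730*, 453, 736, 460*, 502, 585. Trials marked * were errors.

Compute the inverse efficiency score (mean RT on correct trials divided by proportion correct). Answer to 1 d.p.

Correct trials (n=5): 734, 453, 736, 502, 585
Mean correct RT = 3010/5 = 602.0000 ms
Proportion correct = 5/8
IES = 602.0000 / (5/8) = 963.200 ms

963.2 ms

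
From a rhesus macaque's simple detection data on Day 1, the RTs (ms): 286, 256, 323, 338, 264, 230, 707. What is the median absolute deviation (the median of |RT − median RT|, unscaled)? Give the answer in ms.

Sorted: 230, 256, 264, 286, 323, 338, 707 → median = 286
|x − 286|: 0, 30, 37, 52, 22, 56, 421
Sorted deviations: 0, 22, 30, 37, 52, 56, 421 → MAD = 37

37 ms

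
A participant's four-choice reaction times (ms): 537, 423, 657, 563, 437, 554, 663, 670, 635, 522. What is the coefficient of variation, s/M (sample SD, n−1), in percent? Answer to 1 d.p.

n = 10, Σ = 5661, M = 566.1000
Σ(x−M)² = 73286.900; s = √(73286.900/9) = 90.2385
CV = 90.2385 / 566.1000 = 0.15940 = 15.940%

15.9%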